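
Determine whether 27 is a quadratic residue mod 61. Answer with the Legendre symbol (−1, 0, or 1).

1

Reciprocity: 27 ≡ 3 and 61 ≡ 1 (mod 4), so (27/61) = +(61/27).
Reduce top mod 27: now compute (7/27).
Reciprocity: 7 ≡ 3 and 27 ≡ 3 (mod 4), so (7/27) = −(27/7).
Reduce top mod 7: now compute (6/7).
Pull out 2: since 7 ≡ 7 (mod 8), (2/7) = +1.
Reciprocity: 3 ≡ 3 and 7 ≡ 3 (mod 4), so (3/7) = −(7/3).
Reduce top mod 3: now compute (1/3).
Reached (1/3) = 1. Collecting the sign flips along the way, the symbol is +1.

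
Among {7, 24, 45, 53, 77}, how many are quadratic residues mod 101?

3

(7/101) = -1 → non-residue.
(24/101) = +1 → QR.
(45/101) = +1 → QR.
(53/101) = -1 → non-residue.
(77/101) = +1 → QR.
Total quadratic residues among the 5: 3.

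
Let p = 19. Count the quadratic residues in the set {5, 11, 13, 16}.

3

(5/19) = +1 → QR.
(11/19) = +1 → QR.
(13/19) = -1 → non-residue.
(16/19) = +1 → QR.
Total quadratic residues among the 4: 3.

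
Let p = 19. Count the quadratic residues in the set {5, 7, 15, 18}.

(5/19) = +1 → QR.
(7/19) = +1 → QR.
(15/19) = -1 → non-residue.
(18/19) = -1 → non-residue.
Total quadratic residues among the 4: 2.

2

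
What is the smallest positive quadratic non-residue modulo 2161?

7

(2/2161) = +1, so 2 is a residue.
(3/2161) = +1, so 3 is a residue.
(4/2161) = +1, so 4 is a residue.
(5/2161) = +1, so 5 is a residue.
(6/2161) = +1, so 6 is a residue.
(7/2161) = −1, so 7 is the smallest positive non-residue mod 2161.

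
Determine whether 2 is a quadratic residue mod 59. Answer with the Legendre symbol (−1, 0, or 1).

-1

Pull out 2: since 59 ≡ 3 (mod 8), (2/59) = -1.
Reached (1/59) = 1. Collecting the sign flips along the way, the symbol is -1.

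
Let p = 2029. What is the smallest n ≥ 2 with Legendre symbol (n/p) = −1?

2

(2/2029) = −1, so 2 is the smallest positive non-residue mod 2029.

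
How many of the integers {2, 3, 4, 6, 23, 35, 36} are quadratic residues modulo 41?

4

(2/41) = +1 → QR.
(3/41) = -1 → non-residue.
(4/41) = +1 → QR.
(6/41) = -1 → non-residue.
(23/41) = +1 → QR.
(35/41) = -1 → non-residue.
(36/41) = +1 → QR.
Total quadratic residues among the 7: 4.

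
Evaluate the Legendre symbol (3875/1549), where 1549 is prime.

-1

First reduce: 3875 ≡ 777 (mod 1549).
Reciprocity: 777 ≡ 1 and 1549 ≡ 1 (mod 4), so (777/1549) = +(1549/777).
Reduce top mod 777: now compute (772/777).
Pull out 2^2: since 777 ≡ 1 (mod 8), (2/777) = +1, so (2/777)^2 = +1.
Reciprocity: 193 ≡ 1 and 777 ≡ 1 (mod 4), so (193/777) = +(777/193).
Reduce top mod 193: now compute (5/193).
Reciprocity: 5 ≡ 1 and 193 ≡ 1 (mod 4), so (5/193) = +(193/5).
Reduce top mod 5: now compute (3/5).
Reciprocity: 3 ≡ 3 and 5 ≡ 1 (mod 4), so (3/5) = +(5/3).
Reduce top mod 3: now compute (2/3).
Pull out 2: since 3 ≡ 3 (mod 8), (2/3) = -1.
Reached (1/3) = 1. Collecting the sign flips along the way, the symbol is -1.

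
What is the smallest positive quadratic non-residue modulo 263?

5

(2/263) = +1, so 2 is a residue.
(3/263) = +1, so 3 is a residue.
(4/263) = +1, so 4 is a residue.
(5/263) = −1, so 5 is the smallest positive non-residue mod 263.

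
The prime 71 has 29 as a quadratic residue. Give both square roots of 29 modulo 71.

Since 71 ≡ 3 (mod 4), a square root of 29 is 29^((71+1)/4) = 29^18 mod 71.
Repeated squaring: 29^2≡60, 29^4≡50, 29^8≡15, 29^16≡12 (mod 71).
29^18 = 29^(16+2) ≡ 10 (mod 71).
Check: 10² = 100 ≡ 29 (mod 71). The two roots are 10 and 61.

10, 61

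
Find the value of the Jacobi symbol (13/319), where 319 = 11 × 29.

-1

Reciprocity: 13 ≡ 1 and 319 ≡ 3 (mod 4), so (13/319) = +(319/13).
Reduce top mod 13: now compute (7/13).
Reciprocity: 7 ≡ 3 and 13 ≡ 1 (mod 4), so (7/13) = +(13/7).
Reduce top mod 7: now compute (6/7).
Pull out 2: since 7 ≡ 7 (mod 8), (2/7) = +1.
Reciprocity: 3 ≡ 3 and 7 ≡ 3 (mod 4), so (3/7) = −(7/3).
Reduce top mod 3: now compute (1/3).
Reached (1/3) = 1. Collecting the sign flips along the way, the symbol is -1.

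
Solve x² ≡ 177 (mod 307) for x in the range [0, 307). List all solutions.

Since 307 ≡ 3 (mod 4), a square root of 177 is 177^((307+1)/4) = 177^77 mod 307.
Repeated squaring: 177^2≡15, 177^4≡225, 177^8≡277, 177^16≡286, 177^32≡134, 177^64≡150 (mod 307).
177^77 = 177^(64+8+4+1) ≡ 285 (mod 307).
Check: 285² = 81225 ≡ 177 (mod 307). The two roots are 22 and 285.

22, 285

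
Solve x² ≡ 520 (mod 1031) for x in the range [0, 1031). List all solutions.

194, 837

Since 1031 ≡ 3 (mod 4), a square root of 520 is 520^((1031+1)/4) = 520^258 mod 1031.
Repeated squaring: 520^2≡278, 520^4≡990, 520^8≡650, 520^16≡821, 520^32≡798, 520^64≡677, 520^128≡565, 520^256≡646 (mod 1031).
520^258 = 520^(256+2) ≡ 194 (mod 1031).
Check: 194² = 37636 ≡ 520 (mod 1031). The two roots are 194 and 837.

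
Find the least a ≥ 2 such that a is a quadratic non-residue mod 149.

(2/149) = −1, so 2 is the smallest positive non-residue mod 149.

2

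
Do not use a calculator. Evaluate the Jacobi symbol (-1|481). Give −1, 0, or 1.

1

First reduce: -1 ≡ 480 (mod 481).
Pull out 2^5: since 481 ≡ 1 (mod 8), (2/481) = +1, so (2/481)^5 = +1.
Reciprocity: 15 ≡ 3 and 481 ≡ 1 (mod 4), so (15/481) = +(481/15).
Reduce top mod 15: now compute (1/15).
Reached (1/15) = 1. Collecting the sign flips along the way, the symbol is +1.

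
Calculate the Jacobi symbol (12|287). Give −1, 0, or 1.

Pull out 2^2: since 287 ≡ 7 (mod 8), (2/287) = +1, so (2/287)^2 = +1.
Reciprocity: 3 ≡ 3 and 287 ≡ 3 (mod 4), so (3/287) = −(287/3).
Reduce top mod 3: now compute (2/3).
Pull out 2: since 3 ≡ 3 (mod 8), (2/3) = -1.
Reached (1/3) = 1. Collecting the sign flips along the way, the symbol is +1.

1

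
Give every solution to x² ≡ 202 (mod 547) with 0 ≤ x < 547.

36, 511

Since 547 ≡ 3 (mod 4), a square root of 202 is 202^((547+1)/4) = 202^137 mod 547.
Repeated squaring: 202^2≡326, 202^4≡158, 202^8≡349, 202^16≡367, 202^32≡127, 202^64≡266, 202^128≡193 (mod 547).
202^137 = 202^(128+8+1) ≡ 36 (mod 547).
Check: 36² = 1296 ≡ 202 (mod 547). The two roots are 36 and 511.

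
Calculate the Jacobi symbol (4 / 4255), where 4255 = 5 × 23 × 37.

1

Pull out 2^2: since 4255 ≡ 7 (mod 8), (2/4255) = +1, so (2/4255)^2 = +1.
Reached (1/4255) = 1. Collecting the sign flips along the way, the symbol is +1.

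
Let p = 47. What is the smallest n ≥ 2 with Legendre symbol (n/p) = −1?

5

(2/47) = +1, so 2 is a residue.
(3/47) = +1, so 3 is a residue.
(4/47) = +1, so 4 is a residue.
(5/47) = −1, so 5 is the smallest positive non-residue mod 47.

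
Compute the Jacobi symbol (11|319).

0

Reciprocity: 11 ≡ 3 and 319 ≡ 3 (mod 4), so (11/319) = −(319/11).
Reduce top mod 11: now compute (0/11).
Top reduces to 0: gcd > 1, so the symbol is 0.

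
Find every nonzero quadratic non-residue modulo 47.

5 10 11 13 15 19 20 22 23 26 29 30 31 33 35 38 39 40 41 43 44 45 46

Square k = 1,…,23 (k and 47−k give the same square):
1²=1, 2²=4, 3²=9, 4²=16, 5²=25, 6²=36, 7²≡2, 8²≡17, 9²≡34, 10²≡6, 11²≡27, 12²≡3, 13²≡28, 14²≡8, 15²≡37, 16²≡21, 17²≡7, 18²≡42, 19²≡32, 20²≡24, 21²≡18, 22²≡14, 23²≡12 (mod 47).
The residues are {1, 2, 3, 4, 6, 7, 8, 9, 12, 14, 16, 17, 18, 21, 24, 25, 27, 28, 32, 34, 36, 37, 42}; the non-residues are the remaining 23 nonzero classes.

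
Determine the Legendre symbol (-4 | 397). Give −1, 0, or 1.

1

Euler's criterion: (-4/397) ≡ 393^198 (mod 397).
393^2 ≡ 16 (mod 397)
393^4 ≡ 256 (mod 397)
393^8 ≡ 31 (mod 397)
393^16 ≡ 167 (mod 397)
393^32 ≡ 99 (mod 397)
393^64 ≡ 273 (mod 397)
393^128 ≡ 290 (mod 397)
393^198 = 393^(128+64+4+2) ≡ 1 (mod 397).
Result is 1, so (-4/397) = 1.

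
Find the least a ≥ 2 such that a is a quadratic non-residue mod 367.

3

(2/367) = +1, so 2 is a residue.
(3/367) = −1, so 3 is the smallest positive non-residue mod 367.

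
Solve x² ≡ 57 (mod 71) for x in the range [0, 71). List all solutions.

Since 71 ≡ 3 (mod 4), a square root of 57 is 57^((71+1)/4) = 57^18 mod 71.
Repeated squaring: 57^2≡54, 57^4≡5, 57^8≡25, 57^16≡57 (mod 71).
57^18 = 57^(16+2) ≡ 25 (mod 71).
Check: 25² = 625 ≡ 57 (mod 71). The two roots are 25 and 46.

25, 46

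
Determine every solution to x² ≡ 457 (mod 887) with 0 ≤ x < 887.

Since 887 ≡ 3 (mod 4), a square root of 457 is 457^((887+1)/4) = 457^222 mod 887.
Repeated squaring: 457^2≡404, 457^4≡8, 457^8≡64, 457^16≡548, 457^32≡498, 457^64≡531, 457^128≡782 (mod 887).
457^222 = 457^(128+64+16+8+4+2) ≡ 410 (mod 887).
Check: 410² = 168100 ≡ 457 (mod 887). The two roots are 410 and 477.

410, 477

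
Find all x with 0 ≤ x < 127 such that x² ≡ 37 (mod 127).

52, 75

Since 127 ≡ 3 (mod 4), a square root of 37 is 37^((127+1)/4) = 37^32 mod 127.
Repeated squaring: 37^2≡99, 37^4≡22, 37^8≡103, 37^16≡68, 37^32≡52 (mod 127).
37^32 = 37^(32) ≡ 52 (mod 127).
Check: 52² = 2704 ≡ 37 (mod 127). The two roots are 52 and 75.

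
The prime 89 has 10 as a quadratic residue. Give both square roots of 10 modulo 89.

89 ≡ 1 (mod 4), so we find a root by search.
Trying successive values, 30² = 900 ≡ 10 (mod 89). The other root is 89 − 30 = 59.

30, 59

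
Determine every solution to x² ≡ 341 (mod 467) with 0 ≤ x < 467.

Since 467 ≡ 3 (mod 4), a square root of 341 is 341^((467+1)/4) = 341^117 mod 467.
Repeated squaring: 341^2≡465, 341^4≡4, 341^8≡16, 341^16≡256, 341^32≡156, 341^64≡52 (mod 467).
341^117 = 341^(64+32+16+4+1) ≡ 47 (mod 467).
Check: 47² = 2209 ≡ 341 (mod 467). The two roots are 47 and 420.

47, 420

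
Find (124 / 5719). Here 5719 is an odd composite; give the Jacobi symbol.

1

Pull out 2^2: since 5719 ≡ 7 (mod 8), (2/5719) = +1, so (2/5719)^2 = +1.
Reciprocity: 31 ≡ 3 and 5719 ≡ 3 (mod 4), so (31/5719) = −(5719/31).
Reduce top mod 31: now compute (15/31).
Reciprocity: 15 ≡ 3 and 31 ≡ 3 (mod 4), so (15/31) = −(31/15).
Reduce top mod 15: now compute (1/15).
Reached (1/15) = 1. Collecting the sign flips along the way, the symbol is +1.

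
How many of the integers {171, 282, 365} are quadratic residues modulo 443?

1

(171/443) = -1 → non-residue.
(282/443) = -1 → non-residue.
(365/443) = +1 → QR.
Total quadratic residues among the 3: 1.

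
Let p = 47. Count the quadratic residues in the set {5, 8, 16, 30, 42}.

3

(5/47) = -1 → non-residue.
(8/47) = +1 → QR.
(16/47) = +1 → QR.
(30/47) = -1 → non-residue.
(42/47) = +1 → QR.
Total quadratic residues among the 5: 3.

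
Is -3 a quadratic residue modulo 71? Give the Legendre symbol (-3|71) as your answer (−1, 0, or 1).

-1

First reduce: -3 ≡ 68 (mod 71).
Pull out 2^2: since 71 ≡ 7 (mod 8), (2/71) = +1, so (2/71)^2 = +1.
Reciprocity: 17 ≡ 1 and 71 ≡ 3 (mod 4), so (17/71) = +(71/17).
Reduce top mod 17: now compute (3/17).
Reciprocity: 3 ≡ 3 and 17 ≡ 1 (mod 4), so (3/17) = +(17/3).
Reduce top mod 3: now compute (2/3).
Pull out 2: since 3 ≡ 3 (mod 8), (2/3) = -1.
Reached (1/3) = 1. Collecting the sign flips along the way, the symbol is -1.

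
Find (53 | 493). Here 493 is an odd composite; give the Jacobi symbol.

Reciprocity: 53 ≡ 1 and 493 ≡ 1 (mod 4), so (53/493) = +(493/53).
Reduce top mod 53: now compute (16/53).
Pull out 2^4: since 53 ≡ 5 (mod 8), (2/53) = -1, so (2/53)^4 = +1.
Reached (1/53) = 1. Collecting the sign flips along the way, the symbol is +1.

1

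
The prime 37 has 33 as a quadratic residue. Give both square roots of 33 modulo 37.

37 ≡ 1 (mod 4), so we find a root by search.
Trying successive values, 12² = 144 ≡ 33 (mod 37). The other root is 37 − 12 = 25.

12, 25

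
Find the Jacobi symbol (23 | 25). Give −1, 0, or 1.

Reciprocity: 23 ≡ 3 and 25 ≡ 1 (mod 4), so (23/25) = +(25/23).
Reduce top mod 23: now compute (2/23).
Pull out 2: since 23 ≡ 7 (mod 8), (2/23) = +1.
Reached (1/23) = 1. Collecting the sign flips along the way, the symbol is +1.

1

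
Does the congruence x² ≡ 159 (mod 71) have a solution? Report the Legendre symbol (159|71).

-1

First reduce: 159 ≡ 17 (mod 71).
Reciprocity: 17 ≡ 1 and 71 ≡ 3 (mod 4), so (17/71) = +(71/17).
Reduce top mod 17: now compute (3/17).
Reciprocity: 3 ≡ 3 and 17 ≡ 1 (mod 4), so (3/17) = +(17/3).
Reduce top mod 3: now compute (2/3).
Pull out 2: since 3 ≡ 3 (mod 8), (2/3) = -1.
Reached (1/3) = 1. Collecting the sign flips along the way, the symbol is -1.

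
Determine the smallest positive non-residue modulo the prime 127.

(2/127) = +1, so 2 is a residue.
(3/127) = −1, so 3 is the smallest positive non-residue mod 127.

3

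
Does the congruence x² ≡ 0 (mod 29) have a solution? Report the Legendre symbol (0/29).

0

Top reduces to 0: gcd > 1, so the symbol is 0.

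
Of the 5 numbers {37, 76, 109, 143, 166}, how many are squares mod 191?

1

(37/191) = -1 → non-residue.
(76/191) = -1 → non-residue.
(109/191) = +1 → QR.
(143/191) = -1 → non-residue.
(166/191) = -1 → non-residue.
Total quadratic residues among the 5: 1.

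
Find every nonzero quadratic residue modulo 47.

1 2 3 4 6 7 8 9 12 14 16 17 18 21 24 25 27 28 32 34 36 37 42

Square k = 1,…,23 (k and 47−k give the same square):
1²=1, 2²=4, 3²=9, 4²=16, 5²=25, 6²=36, 7²≡2, 8²≡17, 9²≡34, 10²≡6, 11²≡27, 12²≡3, 13²≡28, 14²≡8, 15²≡37, 16²≡21, 17²≡7, 18²≡42, 19²≡32, 20²≡24, 21²≡18, 22²≡14, 23²≡12 (mod 47).
So the quadratic residues mod 47 are {1, 2, 3, 4, 6, 7, 8, 9, 12, 14, 16, 17, 18, 21, 24, 25, 27, 28, 32, 34, 36, 37, 42}.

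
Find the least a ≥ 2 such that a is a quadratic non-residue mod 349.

2

(2/349) = −1, so 2 is the smallest positive non-residue mod 349.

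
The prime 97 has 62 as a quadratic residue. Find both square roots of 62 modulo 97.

97 ≡ 1 (mod 4), so we find a root by search.
Trying successive values, 16² = 256 ≡ 62 (mod 97). The other root is 97 − 16 = 81.

16, 81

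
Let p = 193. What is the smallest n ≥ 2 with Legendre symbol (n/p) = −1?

5

(2/193) = +1, so 2 is a residue.
(3/193) = +1, so 3 is a residue.
(4/193) = +1, so 4 is a residue.
(5/193) = −1, so 5 is the smallest positive non-residue mod 193.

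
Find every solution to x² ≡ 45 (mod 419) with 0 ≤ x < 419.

123, 296

Since 419 ≡ 3 (mod 4), a square root of 45 is 45^((419+1)/4) = 45^105 mod 419.
Repeated squaring: 45^2≡349, 45^4≡291, 45^8≡43, 45^16≡173, 45^32≡180, 45^64≡137 (mod 419).
45^105 = 45^(64+32+8+1) ≡ 123 (mod 419).
Check: 123² = 15129 ≡ 45 (mod 419). The two roots are 123 and 296.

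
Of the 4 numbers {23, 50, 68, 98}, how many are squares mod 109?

0

(23/109) = -1 → non-residue.
(50/109) = -1 → non-residue.
(68/109) = -1 → non-residue.
(98/109) = -1 → non-residue.
Total quadratic residues among the 4: 0.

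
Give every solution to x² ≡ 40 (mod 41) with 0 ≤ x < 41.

41 ≡ 1 (mod 4), so we find a root by search.
Trying successive values, 9² = 81 ≡ 40 (mod 41). The other root is 41 − 9 = 32.

9, 32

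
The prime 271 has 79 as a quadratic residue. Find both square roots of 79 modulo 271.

86, 185

Since 271 ≡ 3 (mod 4), a square root of 79 is 79^((271+1)/4) = 79^68 mod 271.
Repeated squaring: 79^2≡8, 79^4≡64, 79^8≡31, 79^16≡148, 79^32≡224, 79^64≡41 (mod 271).
79^68 = 79^(64+4) ≡ 185 (mod 271).
Check: 185² = 34225 ≡ 79 (mod 271). The two roots are 86 and 185.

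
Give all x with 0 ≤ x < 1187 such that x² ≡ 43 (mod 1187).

Since 1187 ≡ 3 (mod 4), a square root of 43 is 43^((1187+1)/4) = 43^297 mod 1187.
Repeated squaring: 43^2≡662, 43^4≡241, 43^8≡1105, 43^16≡789, 43^32≡533, 43^64≡396, 43^128≡132, 43^256≡806 (mod 1187).
43^297 = 43^(256+32+8+1) ≡ 201 (mod 1187).
Check: 201² = 40401 ≡ 43 (mod 1187). The two roots are 201 and 986.

201, 986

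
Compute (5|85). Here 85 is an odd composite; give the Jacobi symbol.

Reciprocity: 5 ≡ 1 and 85 ≡ 1 (mod 4), so (5/85) = +(85/5).
Reduce top mod 5: now compute (0/5).
Top reduces to 0: gcd > 1, so the symbol is 0.

0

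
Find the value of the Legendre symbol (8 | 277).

Pull out 2^3: since 277 ≡ 5 (mod 8), (2/277) = -1, so (2/277)^3 = -1.
Reached (1/277) = 1. Collecting the sign flips along the way, the symbol is -1.

-1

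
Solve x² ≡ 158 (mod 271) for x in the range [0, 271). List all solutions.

126, 145

Since 271 ≡ 3 (mod 4), a square root of 158 is 158^((271+1)/4) = 158^68 mod 271.
Repeated squaring: 158^2≡32, 158^4≡211, 158^8≡77, 158^16≡238, 158^32≡5, 158^64≡25 (mod 271).
158^68 = 158^(64+4) ≡ 126 (mod 271).
Check: 126² = 15876 ≡ 158 (mod 271). The two roots are 126 and 145.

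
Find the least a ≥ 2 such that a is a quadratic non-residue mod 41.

3

(2/41) = +1, so 2 is a residue.
(3/41) = −1, so 3 is the smallest positive non-residue mod 41.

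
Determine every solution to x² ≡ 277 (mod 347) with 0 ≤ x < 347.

Since 347 ≡ 3 (mod 4), a square root of 277 is 277^((347+1)/4) = 277^87 mod 347.
Repeated squaring: 277^2≡42, 277^4≡29, 277^8≡147, 277^16≡95, 277^32≡3, 277^64≡9 (mod 347).
277^87 = 277^(64+16+4+2+1) ≡ 113 (mod 347).
Check: 113² = 12769 ≡ 277 (mod 347). The two roots are 113 and 234.

113, 234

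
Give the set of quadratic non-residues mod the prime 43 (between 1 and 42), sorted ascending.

2,3,5,7,8,12,18,19,20,22,26,27,28,29,30,32,33,34,37,39,42

Square k = 1,…,21 (k and 43−k give the same square):
1²=1, 2²=4, 3²=9, 4²=16, 5²=25, 6²=36, 7²≡6, 8²≡21, 9²≡38, 10²≡14, 11²≡35, 12²≡15, 13²≡40, 14²≡24, 15²≡10, 16²≡41, 17²≡31, 18²≡23, 19²≡17, 20²≡13, 21²≡11 (mod 43).
The residues are {1, 4, 6, 9, 10, 11, 13, 14, 15, 16, 17, 21, 23, 24, 25, 31, 35, 36, 38, 40, 41}; the non-residues are the remaining 21 nonzero classes.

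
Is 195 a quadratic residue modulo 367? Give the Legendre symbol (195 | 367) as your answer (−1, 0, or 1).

1

Euler's criterion: (195/367) ≡ 195^183 (mod 367).
195^2 ≡ 224 (mod 367)
195^4 ≡ 264 (mod 367)
195^8 ≡ 333 (mod 367)
195^16 ≡ 55 (mod 367)
195^32 ≡ 89 (mod 367)
195^64 ≡ 214 (mod 367)
195^128 ≡ 288 (mod 367)
195^183 = 195^(128+32+16+4+2+1) ≡ 1 (mod 367).
Result is 1, so (195/367) = 1.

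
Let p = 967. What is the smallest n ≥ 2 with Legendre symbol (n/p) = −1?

3

(2/967) = +1, so 2 is a residue.
(3/967) = −1, so 3 is the smallest positive non-residue mod 967.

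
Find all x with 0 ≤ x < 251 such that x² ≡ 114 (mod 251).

Since 251 ≡ 3 (mod 4), a square root of 114 is 114^((251+1)/4) = 114^63 mod 251.
Repeated squaring: 114^2≡195, 114^4≡124, 114^8≡65, 114^16≡209, 114^32≡7 (mod 251).
114^63 = 114^(32+16+8+4+2+1) ≡ 214 (mod 251).
Check: 214² = 45796 ≡ 114 (mod 251). The two roots are 37 and 214.

37, 214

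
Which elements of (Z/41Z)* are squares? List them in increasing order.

1,2,4,5,8,9,10,16,18,20,21,23,25,31,32,33,36,37,39,40

Square k = 1,…,20 (k and 41−k give the same square):
1²=1, 2²=4, 3²=9, 4²=16, 5²=25, 6²=36, 7²≡8, 8²≡23, 9²≡40, 10²≡18, 11²≡39, 12²≡21, 13²≡5, 14²≡32, 15²≡20, 16²≡10, 17²≡2, 18²≡37, 19²≡33, 20²≡31 (mod 41).
So the quadratic residues mod 41 are {1, 2, 4, 5, 8, 9, 10, 16, 18, 20, 21, 23, 25, 31, 32, 33, 36, 37, 39, 40}.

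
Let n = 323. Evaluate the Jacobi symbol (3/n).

1

Reciprocity: 3 ≡ 3 and 323 ≡ 3 (mod 4), so (3/323) = −(323/3).
Reduce top mod 3: now compute (2/3).
Pull out 2: since 3 ≡ 3 (mod 8), (2/3) = -1.
Reached (1/3) = 1. Collecting the sign flips along the way, the symbol is +1.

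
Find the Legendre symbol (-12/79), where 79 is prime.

1

Euler's criterion: (-12/79) ≡ 67^39 (mod 79).
67^2 ≡ 65 (mod 79)
67^4 ≡ 38 (mod 79)
67^8 ≡ 22 (mod 79)
67^16 ≡ 10 (mod 79)
67^32 ≡ 21 (mod 79)
67^39 = 67^(32+4+2+1) ≡ 1 (mod 79).
Result is 1, so (-12/79) = 1.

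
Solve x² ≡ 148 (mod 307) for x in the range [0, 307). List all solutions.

122, 185

Since 307 ≡ 3 (mod 4), a square root of 148 is 148^((307+1)/4) = 148^77 mod 307.
Repeated squaring: 148^2≡107, 148^4≡90, 148^8≡118, 148^16≡109, 148^32≡215, 148^64≡175 (mod 307).
148^77 = 148^(64+8+4+1) ≡ 122 (mod 307).
Check: 122² = 14884 ≡ 148 (mod 307). The two roots are 122 and 185.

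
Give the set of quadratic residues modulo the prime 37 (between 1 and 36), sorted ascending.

1,3,4,7,9,10,11,12,16,21,25,26,27,28,30,33,34,36

Square k = 1,…,18 (k and 37−k give the same square):
1²=1, 2²=4, 3²=9, 4²=16, 5²=25, 6²=36, 7²≡12, 8²≡27, 9²≡7, 10²≡26, 11²≡10, 12²≡33, 13²≡21, 14²≡11, 15²≡3, 16²≡34, 17²≡30, 18²≡28 (mod 37).
So the quadratic residues mod 37 are {1, 3, 4, 7, 9, 10, 11, 12, 16, 21, 25, 26, 27, 28, 30, 33, 34, 36}.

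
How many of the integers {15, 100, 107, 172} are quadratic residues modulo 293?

4

(15/293) = +1 → QR.
(100/293) = +1 → QR.
(107/293) = +1 → QR.
(172/293) = +1 → QR.
Total quadratic residues among the 4: 4.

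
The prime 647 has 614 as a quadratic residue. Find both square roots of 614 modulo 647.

Since 647 ≡ 3 (mod 4), a square root of 614 is 614^((647+1)/4) = 614^162 mod 647.
Repeated squaring: 614^2≡442, 614^4≡617, 614^8≡253, 614^16≡603, 614^32≡642, 614^64≡25, 614^128≡625 (mod 647).
614^162 = 614^(128+32+2) ≡ 95 (mod 647).
Check: 95² = 9025 ≡ 614 (mod 647). The two roots are 95 and 552.

95, 552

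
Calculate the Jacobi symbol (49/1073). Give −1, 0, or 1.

1

Reciprocity: 49 ≡ 1 and 1073 ≡ 1 (mod 4), so (49/1073) = +(1073/49).
Reduce top mod 49: now compute (44/49).
Pull out 2^2: since 49 ≡ 1 (mod 8), (2/49) = +1, so (2/49)^2 = +1.
Reciprocity: 11 ≡ 3 and 49 ≡ 1 (mod 4), so (11/49) = +(49/11).
Reduce top mod 11: now compute (5/11).
Reciprocity: 5 ≡ 1 and 11 ≡ 3 (mod 4), so (5/11) = +(11/5).
Reduce top mod 5: now compute (1/5).
Reached (1/5) = 1. Collecting the sign flips along the way, the symbol is +1.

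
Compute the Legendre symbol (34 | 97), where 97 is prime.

-1

Euler's criterion: (34/97) ≡ 34^48 (mod 97).
34^2 ≡ 89 (mod 97)
34^4 ≡ 64 (mod 97)
34^8 ≡ 22 (mod 97)
34^16 ≡ 96 (mod 97)
34^32 ≡ 1 (mod 97)
34^48 = 34^(32+16) ≡ 96 (mod 97).
Result is 96 ≡ −1, so (34/97) = −1.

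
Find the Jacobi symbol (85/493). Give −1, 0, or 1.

Reciprocity: 85 ≡ 1 and 493 ≡ 1 (mod 4), so (85/493) = +(493/85).
Reduce top mod 85: now compute (68/85).
Pull out 2^2: since 85 ≡ 5 (mod 8), (2/85) = -1, so (2/85)^2 = +1.
Reciprocity: 17 ≡ 1 and 85 ≡ 1 (mod 4), so (17/85) = +(85/17).
Reduce top mod 17: now compute (0/17).
Top reduces to 0: gcd > 1, so the symbol is 0.

0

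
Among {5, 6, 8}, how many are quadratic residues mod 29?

(5/29) = +1 → QR.
(6/29) = +1 → QR.
(8/29) = -1 → non-residue.
Total quadratic residues among the 3: 2.

2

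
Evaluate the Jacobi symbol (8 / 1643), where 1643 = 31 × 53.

-1

Pull out 2^3: since 1643 ≡ 3 (mod 8), (2/1643) = -1, so (2/1643)^3 = -1.
Reached (1/1643) = 1. Collecting the sign flips along the way, the symbol is -1.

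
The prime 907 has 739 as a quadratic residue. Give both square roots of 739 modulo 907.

Since 907 ≡ 3 (mod 4), a square root of 739 is 739^((907+1)/4) = 739^227 mod 907.
Repeated squaring: 739^2≡107, 739^4≡565, 739^8≡868, 739^16≡614, 739^32≡591, 739^64≡86, 739^128≡140 (mod 907).
739^227 = 739^(128+64+32+2+1) ≡ 620 (mod 907).
Check: 620² = 384400 ≡ 739 (mod 907). The two roots are 287 and 620.

287, 620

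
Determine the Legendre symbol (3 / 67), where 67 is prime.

Reciprocity: 3 ≡ 3 and 67 ≡ 3 (mod 4), so (3/67) = −(67/3).
Reduce top mod 3: now compute (1/3).
Reached (1/3) = 1. Collecting the sign flips along the way, the symbol is -1.

-1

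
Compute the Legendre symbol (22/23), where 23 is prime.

Pull out 2: since 23 ≡ 7 (mod 8), (2/23) = +1.
Reciprocity: 11 ≡ 3 and 23 ≡ 3 (mod 4), so (11/23) = −(23/11).
Reduce top mod 11: now compute (1/11).
Reached (1/11) = 1. Collecting the sign flips along the way, the symbol is -1.

-1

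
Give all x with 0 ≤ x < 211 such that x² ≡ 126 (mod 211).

Since 211 ≡ 3 (mod 4), a square root of 126 is 126^((211+1)/4) = 126^53 mod 211.
Repeated squaring: 126^2≡51, 126^4≡69, 126^8≡119, 126^16≡24, 126^32≡154 (mod 211).
126^53 = 126^(32+16+4+1) ≡ 45 (mod 211).
Check: 45² = 2025 ≡ 126 (mod 211). The two roots are 45 and 166.

45, 166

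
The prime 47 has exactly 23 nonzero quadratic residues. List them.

1 2 3 4 6 7 8 9 12 14 16 17 18 21 24 25 27 28 32 34 36 37 42

Square k = 1,…,23 (k and 47−k give the same square):
1²=1, 2²=4, 3²=9, 4²=16, 5²=25, 6²=36, 7²≡2, 8²≡17, 9²≡34, 10²≡6, 11²≡27, 12²≡3, 13²≡28, 14²≡8, 15²≡37, 16²≡21, 17²≡7, 18²≡42, 19²≡32, 20²≡24, 21²≡18, 22²≡14, 23²≡12 (mod 47).
So the quadratic residues mod 47 are {1, 2, 3, 4, 6, 7, 8, 9, 12, 14, 16, 17, 18, 21, 24, 25, 27, 28, 32, 34, 36, 37, 42}.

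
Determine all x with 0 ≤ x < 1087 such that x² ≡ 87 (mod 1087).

Since 1087 ≡ 3 (mod 4), a square root of 87 is 87^((1087+1)/4) = 87^272 mod 1087.
Repeated squaring: 87^2≡1047, 87^4≡513, 87^8≡115, 87^16≡181, 87^32≡151, 87^64≡1061, 87^128≡676, 87^256≡436 (mod 1087).
87^272 = 87^(256+16) ≡ 652 (mod 1087).
Check: 652² = 425104 ≡ 87 (mod 1087). The two roots are 435 and 652.

435, 652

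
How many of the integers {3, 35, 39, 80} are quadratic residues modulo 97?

(3/97) = +1 → QR.
(35/97) = +1 → QR.
(39/97) = -1 → non-residue.
(80/97) = -1 → non-residue.
Total quadratic residues among the 4: 2.

2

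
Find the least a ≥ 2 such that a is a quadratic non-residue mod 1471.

(2/1471) = +1, so 2 is a residue.
(3/1471) = −1, so 3 is the smallest positive non-residue mod 1471.

3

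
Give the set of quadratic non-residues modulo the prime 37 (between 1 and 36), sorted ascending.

2,5,6,8,13,14,15,17,18,19,20,22,23,24,29,31,32,35

Square k = 1,…,18 (k and 37−k give the same square):
1²=1, 2²=4, 3²=9, 4²=16, 5²=25, 6²=36, 7²≡12, 8²≡27, 9²≡7, 10²≡26, 11²≡10, 12²≡33, 13²≡21, 14²≡11, 15²≡3, 16²≡34, 17²≡30, 18²≡28 (mod 37).
The residues are {1, 3, 4, 7, 9, 10, 11, 12, 16, 21, 25, 26, 27, 28, 30, 33, 34, 36}; the non-residues are the remaining 18 nonzero classes.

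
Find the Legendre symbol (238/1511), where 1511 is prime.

Pull out 2: since 1511 ≡ 7 (mod 8), (2/1511) = +1.
Reciprocity: 119 ≡ 3 and 1511 ≡ 3 (mod 4), so (119/1511) = −(1511/119).
Reduce top mod 119: now compute (83/119).
Reciprocity: 83 ≡ 3 and 119 ≡ 3 (mod 4), so (83/119) = −(119/83).
Reduce top mod 83: now compute (36/83).
Pull out 2^2: since 83 ≡ 3 (mod 8), (2/83) = -1, so (2/83)^2 = +1.
Reciprocity: 9 ≡ 1 and 83 ≡ 3 (mod 4), so (9/83) = +(83/9).
Reduce top mod 9: now compute (2/9).
Pull out 2: since 9 ≡ 1 (mod 8), (2/9) = +1.
Reached (1/9) = 1. Collecting the sign flips along the way, the symbol is +1.

1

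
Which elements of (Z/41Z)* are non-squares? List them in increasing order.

3,6,7,11,12,13,14,15,17,19,22,24,26,27,28,29,30,34,35,38

Square k = 1,…,20 (k and 41−k give the same square):
1²=1, 2²=4, 3²=9, 4²=16, 5²=25, 6²=36, 7²≡8, 8²≡23, 9²≡40, 10²≡18, 11²≡39, 12²≡21, 13²≡5, 14²≡32, 15²≡20, 16²≡10, 17²≡2, 18²≡37, 19²≡33, 20²≡31 (mod 41).
The residues are {1, 2, 4, 5, 8, 9, 10, 16, 18, 20, 21, 23, 25, 31, 32, 33, 36, 37, 39, 40}; the non-residues are the remaining 20 nonzero classes.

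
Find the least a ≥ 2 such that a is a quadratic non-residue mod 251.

(2/251) = −1, so 2 is the smallest positive non-residue mod 251.

2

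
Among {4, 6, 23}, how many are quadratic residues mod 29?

(4/29) = +1 → QR.
(6/29) = +1 → QR.
(23/29) = +1 → QR.
Total quadratic residues among the 3: 3.

3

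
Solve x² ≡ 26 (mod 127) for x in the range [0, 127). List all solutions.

Since 127 ≡ 3 (mod 4), a square root of 26 is 26^((127+1)/4) = 26^32 mod 127.
Repeated squaring: 26^2≡41, 26^4≡30, 26^8≡11, 26^16≡121, 26^32≡36 (mod 127).
26^32 = 26^(32) ≡ 36 (mod 127).
Check: 36² = 1296 ≡ 26 (mod 127). The two roots are 36 and 91.

36, 91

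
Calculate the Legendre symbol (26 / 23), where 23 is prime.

First reduce: 26 ≡ 3 (mod 23).
Reciprocity: 3 ≡ 3 and 23 ≡ 3 (mod 4), so (3/23) = −(23/3).
Reduce top mod 3: now compute (2/3).
Pull out 2: since 3 ≡ 3 (mod 8), (2/3) = -1.
Reached (1/3) = 1. Collecting the sign flips along the way, the symbol is +1.

1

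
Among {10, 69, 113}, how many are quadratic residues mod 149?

(10/149) = -1 → non-residue.
(69/149) = +1 → QR.
(113/149) = +1 → QR.
Total quadratic residues among the 3: 2.

2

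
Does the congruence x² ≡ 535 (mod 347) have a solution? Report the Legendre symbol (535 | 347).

Euler's criterion: (535/347) ≡ 188^173 (mod 347).
188^2 ≡ 297 (mod 347)
188^4 ≡ 71 (mod 347)
188^8 ≡ 183 (mod 347)
188^16 ≡ 177 (mod 347)
188^32 ≡ 99 (mod 347)
188^64 ≡ 85 (mod 347)
188^128 ≡ 285 (mod 347)
188^173 = 188^(128+32+8+4+1) ≡ 346 (mod 347).
Result is 346 ≡ −1, so (535/347) = −1.

-1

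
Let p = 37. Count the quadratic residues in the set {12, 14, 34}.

(12/37) = +1 → QR.
(14/37) = -1 → non-residue.
(34/37) = +1 → QR.
Total quadratic residues among the 3: 2.

2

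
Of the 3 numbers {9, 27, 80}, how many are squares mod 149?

(9/149) = +1 → QR.
(27/149) = -1 → non-residue.
(80/149) = +1 → QR.
Total quadratic residues among the 3: 2.

2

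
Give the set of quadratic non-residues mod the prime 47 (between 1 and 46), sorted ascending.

5,10,11,13,15,19,20,22,23,26,29,30,31,33,35,38,39,40,41,43,44,45,46

Square k = 1,…,23 (k and 47−k give the same square):
1²=1, 2²=4, 3²=9, 4²=16, 5²=25, 6²=36, 7²≡2, 8²≡17, 9²≡34, 10²≡6, 11²≡27, 12²≡3, 13²≡28, 14²≡8, 15²≡37, 16²≡21, 17²≡7, 18²≡42, 19²≡32, 20²≡24, 21²≡18, 22²≡14, 23²≡12 (mod 47).
The residues are {1, 2, 3, 4, 6, 7, 8, 9, 12, 14, 16, 17, 18, 21, 24, 25, 27, 28, 32, 34, 36, 37, 42}; the non-residues are the remaining 23 nonzero classes.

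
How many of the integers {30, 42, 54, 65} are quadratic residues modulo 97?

2

(30/97) = -1 → non-residue.
(42/97) = -1 → non-residue.
(54/97) = +1 → QR.
(65/97) = +1 → QR.
Total quadratic residues among the 4: 2.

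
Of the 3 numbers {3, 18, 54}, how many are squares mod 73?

(3/73) = +1 → QR.
(18/73) = +1 → QR.
(54/73) = +1 → QR.
Total quadratic residues among the 3: 3.

3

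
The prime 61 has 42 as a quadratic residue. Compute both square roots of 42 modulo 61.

15, 46

61 ≡ 1 (mod 4), so we find a root by search.
Trying successive values, 15² = 225 ≡ 42 (mod 61). The other root is 61 − 15 = 46.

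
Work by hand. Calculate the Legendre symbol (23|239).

Euler's criterion: (23/239) ≡ 23^119 (mod 239).
23^2 ≡ 51 (mod 239)
23^4 ≡ 211 (mod 239)
23^8 ≡ 67 (mod 239)
23^16 ≡ 187 (mod 239)
23^32 ≡ 75 (mod 239)
23^64 ≡ 128 (mod 239)
23^119 = 23^(64+32+16+4+2+1) ≡ 238 (mod 239).
Result is 238 ≡ −1, so (23/239) = −1.

-1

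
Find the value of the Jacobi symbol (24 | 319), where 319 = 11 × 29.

-1

Pull out 2^3: since 319 ≡ 7 (mod 8), (2/319) = +1, so (2/319)^3 = +1.
Reciprocity: 3 ≡ 3 and 319 ≡ 3 (mod 4), so (3/319) = −(319/3).
Reduce top mod 3: now compute (1/3).
Reached (1/3) = 1. Collecting the sign flips along the way, the symbol is -1.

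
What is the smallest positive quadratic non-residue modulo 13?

(2/13) = −1, so 2 is the smallest positive non-residue mod 13.

2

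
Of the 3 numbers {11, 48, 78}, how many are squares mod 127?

1

(11/127) = +1 → QR.
(48/127) = -1 → non-residue.
(78/127) = -1 → non-residue.
Total quadratic residues among the 3: 1.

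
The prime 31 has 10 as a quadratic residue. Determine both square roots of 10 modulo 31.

14, 17

Since 31 ≡ 3 (mod 4), a square root of 10 is 10^((31+1)/4) = 10^8 mod 31.
Repeated squaring: 10^2≡7, 10^4≡18, 10^8≡14 (mod 31).
10^8 = 10^(8) ≡ 14 (mod 31).
Check: 14² = 196 ≡ 10 (mod 31). The two roots are 14 and 17.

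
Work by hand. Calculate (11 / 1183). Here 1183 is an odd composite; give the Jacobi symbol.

1

Reciprocity: 11 ≡ 3 and 1183 ≡ 3 (mod 4), so (11/1183) = −(1183/11).
Reduce top mod 11: now compute (6/11).
Pull out 2: since 11 ≡ 3 (mod 8), (2/11) = -1.
Reciprocity: 3 ≡ 3 and 11 ≡ 3 (mod 4), so (3/11) = −(11/3).
Reduce top mod 3: now compute (2/3).
Pull out 2: since 3 ≡ 3 (mod 8), (2/3) = -1.
Reached (1/3) = 1. Collecting the sign flips along the way, the symbol is +1.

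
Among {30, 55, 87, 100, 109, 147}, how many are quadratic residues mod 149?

2

(30/149) = +1 → QR.
(55/149) = -1 → non-residue.
(87/149) = -1 → non-residue.
(100/149) = +1 → QR.
(109/149) = -1 → non-residue.
(147/149) = -1 → non-residue.
Total quadratic residues among the 6: 2.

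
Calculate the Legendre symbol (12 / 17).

-1

Euler's criterion: (12/17) ≡ 12^8 (mod 17).
12^2 ≡ 8 (mod 17)
12^4 ≡ 13 (mod 17)
12^8 ≡ 16 (mod 17)
12^8 = 12^(8) ≡ 16 (mod 17).
Result is 16 ≡ −1, so (12/17) = −1.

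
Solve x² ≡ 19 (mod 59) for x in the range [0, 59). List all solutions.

14, 45

Since 59 ≡ 3 (mod 4), a square root of 19 is 19^((59+1)/4) = 19^15 mod 59.
Repeated squaring: 19^2≡7, 19^4≡49, 19^8≡41 (mod 59).
19^15 = 19^(8+4+2+1) ≡ 45 (mod 59).
Check: 45² = 2025 ≡ 19 (mod 59). The two roots are 14 and 45.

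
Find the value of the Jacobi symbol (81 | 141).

Reciprocity: 81 ≡ 1 and 141 ≡ 1 (mod 4), so (81/141) = +(141/81).
Reduce top mod 81: now compute (60/81).
Pull out 2^2: since 81 ≡ 1 (mod 8), (2/81) = +1, so (2/81)^2 = +1.
Reciprocity: 15 ≡ 3 and 81 ≡ 1 (mod 4), so (15/81) = +(81/15).
Reduce top mod 15: now compute (6/15).
Pull out 2: since 15 ≡ 7 (mod 8), (2/15) = +1.
Reciprocity: 3 ≡ 3 and 15 ≡ 3 (mod 4), so (3/15) = −(15/3).
Reduce top mod 3: now compute (0/3).
Top reduces to 0: gcd > 1, so the symbol is 0.

0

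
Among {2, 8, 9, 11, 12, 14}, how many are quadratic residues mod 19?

2

(2/19) = -1 → non-residue.
(8/19) = -1 → non-residue.
(9/19) = +1 → QR.
(11/19) = +1 → QR.
(12/19) = -1 → non-residue.
(14/19) = -1 → non-residue.
Total quadratic residues among the 6: 2.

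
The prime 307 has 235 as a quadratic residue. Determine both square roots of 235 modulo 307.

Since 307 ≡ 3 (mod 4), a square root of 235 is 235^((307+1)/4) = 235^77 mod 307.
Repeated squaring: 235^2≡272, 235^4≡304, 235^8≡9, 235^16≡81, 235^32≡114, 235^64≡102 (mod 307).
235^77 = 235^(64+8+4+1) ≡ 273 (mod 307).
Check: 273² = 74529 ≡ 235 (mod 307). The two roots are 34 and 273.

34, 273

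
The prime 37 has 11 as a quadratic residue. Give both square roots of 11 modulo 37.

14, 23

37 ≡ 1 (mod 4), so we find a root by search.
Trying successive values, 14² = 196 ≡ 11 (mod 37). The other root is 37 − 14 = 23.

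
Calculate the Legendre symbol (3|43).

-1

Reciprocity: 3 ≡ 3 and 43 ≡ 3 (mod 4), so (3/43) = −(43/3).
Reduce top mod 3: now compute (1/3).
Reached (1/3) = 1. Collecting the sign flips along the way, the symbol is -1.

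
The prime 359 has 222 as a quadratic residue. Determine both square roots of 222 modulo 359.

168, 191

Since 359 ≡ 3 (mod 4), a square root of 222 is 222^((359+1)/4) = 222^90 mod 359.
Repeated squaring: 222^2≡101, 222^4≡149, 222^8≡302, 222^16≡18, 222^32≡324, 222^64≡148 (mod 359).
222^90 = 222^(64+16+8+2) ≡ 191 (mod 359).
Check: 191² = 36481 ≡ 222 (mod 359). The two roots are 168 and 191.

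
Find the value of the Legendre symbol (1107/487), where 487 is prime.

Euler's criterion: (1107/487) ≡ 133^243 (mod 487).
133^2 ≡ 157 (mod 487)
133^4 ≡ 299 (mod 487)
133^8 ≡ 280 (mod 487)
133^16 ≡ 480 (mod 487)
133^32 ≡ 49 (mod 487)
133^64 ≡ 453 (mod 487)
133^128 ≡ 182 (mod 487)
133^243 = 133^(128+64+32+16+2+1) ≡ 486 (mod 487).
Result is 486 ≡ −1, so (1107/487) = −1.

-1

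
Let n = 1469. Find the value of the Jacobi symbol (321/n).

1

Reciprocity: 321 ≡ 1 and 1469 ≡ 1 (mod 4), so (321/1469) = +(1469/321).
Reduce top mod 321: now compute (185/321).
Reciprocity: 185 ≡ 1 and 321 ≡ 1 (mod 4), so (185/321) = +(321/185).
Reduce top mod 185: now compute (136/185).
Pull out 2^3: since 185 ≡ 1 (mod 8), (2/185) = +1, so (2/185)^3 = +1.
Reciprocity: 17 ≡ 1 and 185 ≡ 1 (mod 4), so (17/185) = +(185/17).
Reduce top mod 17: now compute (15/17).
Reciprocity: 15 ≡ 3 and 17 ≡ 1 (mod 4), so (15/17) = +(17/15).
Reduce top mod 15: now compute (2/15).
Pull out 2: since 15 ≡ 7 (mod 8), (2/15) = +1.
Reached (1/15) = 1. Collecting the sign flips along the way, the symbol is +1.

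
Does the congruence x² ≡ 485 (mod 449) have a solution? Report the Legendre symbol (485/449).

1

First reduce: 485 ≡ 36 (mod 449).
Pull out 2^2: since 449 ≡ 1 (mod 8), (2/449) = +1, so (2/449)^2 = +1.
Reciprocity: 9 ≡ 1 and 449 ≡ 1 (mod 4), so (9/449) = +(449/9).
Reduce top mod 9: now compute (8/9).
Pull out 2^3: since 9 ≡ 1 (mod 8), (2/9) = +1, so (2/9)^3 = +1.
Reached (1/9) = 1. Collecting the sign flips along the way, the symbol is +1.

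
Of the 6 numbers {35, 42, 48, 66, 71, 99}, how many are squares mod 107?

4

(35/107) = +1 → QR.
(42/107) = +1 → QR.
(48/107) = +1 → QR.
(66/107) = -1 → non-residue.
(71/107) = -1 → non-residue.
(99/107) = +1 → QR.
Total quadratic residues among the 6: 4.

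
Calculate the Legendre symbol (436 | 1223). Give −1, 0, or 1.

-1

Pull out 2^2: since 1223 ≡ 7 (mod 8), (2/1223) = +1, so (2/1223)^2 = +1.
Reciprocity: 109 ≡ 1 and 1223 ≡ 3 (mod 4), so (109/1223) = +(1223/109).
Reduce top mod 109: now compute (24/109).
Pull out 2^3: since 109 ≡ 5 (mod 8), (2/109) = -1, so (2/109)^3 = -1.
Reciprocity: 3 ≡ 3 and 109 ≡ 1 (mod 4), so (3/109) = +(109/3).
Reduce top mod 3: now compute (1/3).
Reached (1/3) = 1. Collecting the sign flips along the way, the symbol is -1.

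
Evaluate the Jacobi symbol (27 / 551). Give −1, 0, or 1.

Reciprocity: 27 ≡ 3 and 551 ≡ 3 (mod 4), so (27/551) = −(551/27).
Reduce top mod 27: now compute (11/27).
Reciprocity: 11 ≡ 3 and 27 ≡ 3 (mod 4), so (11/27) = −(27/11).
Reduce top mod 11: now compute (5/11).
Reciprocity: 5 ≡ 1 and 11 ≡ 3 (mod 4), so (5/11) = +(11/5).
Reduce top mod 5: now compute (1/5).
Reached (1/5) = 1. Collecting the sign flips along the way, the symbol is +1.

1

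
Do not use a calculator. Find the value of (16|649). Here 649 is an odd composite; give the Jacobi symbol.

1

Pull out 2^4: since 649 ≡ 1 (mod 8), (2/649) = +1, so (2/649)^4 = +1.
Reached (1/649) = 1. Collecting the sign flips along the way, the symbol is +1.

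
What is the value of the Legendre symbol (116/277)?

1

Pull out 2^2: since 277 ≡ 5 (mod 8), (2/277) = -1, so (2/277)^2 = +1.
Reciprocity: 29 ≡ 1 and 277 ≡ 1 (mod 4), so (29/277) = +(277/29).
Reduce top mod 29: now compute (16/29).
Pull out 2^4: since 29 ≡ 5 (mod 8), (2/29) = -1, so (2/29)^4 = +1.
Reached (1/29) = 1. Collecting the sign flips along the way, the symbol is +1.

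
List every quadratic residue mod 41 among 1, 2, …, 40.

1, 2, 4, 5, 8, 9, 10, 16, 18, 20, 21, 23, 25, 31, 32, 33, 36, 37, 39, 40

Square k = 1,…,20 (k and 41−k give the same square):
1²=1, 2²=4, 3²=9, 4²=16, 5²=25, 6²=36, 7²≡8, 8²≡23, 9²≡40, 10²≡18, 11²≡39, 12²≡21, 13²≡5, 14²≡32, 15²≡20, 16²≡10, 17²≡2, 18²≡37, 19²≡33, 20²≡31 (mod 41).
So the quadratic residues mod 41 are {1, 2, 4, 5, 8, 9, 10, 16, 18, 20, 21, 23, 25, 31, 32, 33, 36, 37, 39, 40}.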